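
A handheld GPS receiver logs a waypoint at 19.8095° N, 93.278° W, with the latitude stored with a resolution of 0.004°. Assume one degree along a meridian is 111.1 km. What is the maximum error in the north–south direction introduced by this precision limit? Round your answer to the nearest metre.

With a 0.004° grid the true value lies within half a step, ±0.004°/2 = ±0.002°, of the stored one.
Along the meridian that is 0.002° × 111100 m/° = 222.2 m.

222 metres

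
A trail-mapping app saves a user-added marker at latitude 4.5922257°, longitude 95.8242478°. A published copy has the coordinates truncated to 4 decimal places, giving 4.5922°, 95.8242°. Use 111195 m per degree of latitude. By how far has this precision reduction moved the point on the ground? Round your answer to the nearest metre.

Δlat = 4.5922257 − 4.5922 = +0.0000257°; Δlon = 95.8242478 − 95.8242 = +0.0000478°.
N–S: 0.0000257° × 111195 m/° = 2.85771 m.
E–W at 4.5922°: 0.0000478° × 111195 × cos 4.5922° = 0.0000478 × 111195 × 0.9968 ≈ 5.29806 m.
Combined displacement = (2.85771² + 5.29806²)^½ ≈ 6.01963 m.

6 metres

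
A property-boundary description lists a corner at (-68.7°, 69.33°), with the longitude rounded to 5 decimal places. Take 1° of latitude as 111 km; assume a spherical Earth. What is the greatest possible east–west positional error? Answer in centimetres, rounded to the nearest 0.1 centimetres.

Rounding to 5 decimal places leaves the longitude within ±5e-06° of the true value.
At latitude 68.7° a degree of longitude spans 111000 m × cos 68.7° = 111000 × 0.3633 ≈ 40320.9 m.
So at most 5e-06° × 40320.9 ≈ 0.201604 m east–west.
That is 0.201604 m = 20.16 cm.

20.2 centimetres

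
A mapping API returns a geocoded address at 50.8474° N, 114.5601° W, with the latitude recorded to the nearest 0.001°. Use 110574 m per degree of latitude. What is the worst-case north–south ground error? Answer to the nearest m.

55 m

Rounding to 3 decimal places leaves the latitude within ±0.0005° of the true value.
North–south distance: 0.0005° × 110574 m/° = 55.287 m.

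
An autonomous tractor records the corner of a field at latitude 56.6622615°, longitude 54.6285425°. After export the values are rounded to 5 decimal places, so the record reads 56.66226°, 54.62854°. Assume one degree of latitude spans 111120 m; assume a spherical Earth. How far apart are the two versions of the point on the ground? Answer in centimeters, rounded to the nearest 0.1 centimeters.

The latitude changed by +0.0000015° and the longitude by +0.0000025°.
North–south shift: 0.0000015 × 111120 = 0.16668 m.
E–W at 56.6623°: 0.0000025° × 111120 × cos 56.6623° = 0.0000025 × 111120 × 0.5496 ≈ 0.152671 m.
Combined displacement = (0.16668² + 0.152671²)^½ ≈ 0.226033 m.
That is 0.226033 m = 22.603 cm.

22.6 centimeters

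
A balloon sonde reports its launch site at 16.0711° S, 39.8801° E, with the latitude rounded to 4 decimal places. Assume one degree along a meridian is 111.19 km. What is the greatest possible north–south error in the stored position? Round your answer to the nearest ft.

Rounding to 4 decimal places leaves the latitude within ±5e-05° of the true value.
So the N–S error is at most 5e-05 × 111190 = 5.5595 m.
Converting: 5.5595 m × 3.2808 ft/m ≈ 18.24 ft.

18 ft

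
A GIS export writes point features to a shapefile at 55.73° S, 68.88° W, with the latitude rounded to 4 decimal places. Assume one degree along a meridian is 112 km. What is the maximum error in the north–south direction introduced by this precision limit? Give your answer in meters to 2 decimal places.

5.60 meters

Rounding to 4 decimal places leaves the latitude within ±5e-05° of the true value.
Along the meridian that is 5e-05° × 112000 m/° = 5.6 m.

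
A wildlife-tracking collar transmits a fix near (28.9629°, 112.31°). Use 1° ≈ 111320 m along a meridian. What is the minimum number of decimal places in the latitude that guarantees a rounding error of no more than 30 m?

One degree of latitude covers 111320 m.
N decimal places → at most half a unit in the last place, 0.5 × 10⁻ᴺ° = 111320/2 × 10⁻ᴺ m.
Setting 55660 × 10⁻ᴺ ≤ 30 gives 10ᴺ ≥ 1855, i.e. N ≥ 3.27.
N = 3 would give 55.7 m (too coarse); N = 4 gives 5.57 m ≤ 30 m.

4 decimal places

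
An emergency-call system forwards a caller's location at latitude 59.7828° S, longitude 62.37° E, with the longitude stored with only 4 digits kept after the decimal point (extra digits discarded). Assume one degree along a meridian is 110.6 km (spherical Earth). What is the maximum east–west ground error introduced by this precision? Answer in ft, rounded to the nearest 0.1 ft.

18.3 ft

Truncating at 4 decimal places can drop up to a full unit in the last place, so the longitude may be off by as much as 0.0001°.
One degree of longitude at 59.7828° is 110600 × cos 59.7828° ≈ 110600 × 0.5033 = 55662.7 m.
So at most 0.0001° × 55662.7 ≈ 5.56627 m east–west.
Converting: 5.56627 m × 3.2808 ft/m ≈ 18.262 ft.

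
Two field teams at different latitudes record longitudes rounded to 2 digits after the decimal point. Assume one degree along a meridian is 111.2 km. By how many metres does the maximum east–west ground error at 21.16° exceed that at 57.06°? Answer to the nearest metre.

Rounding to 2 decimal places leaves the longitude within ±0.005° of the true value.
Error at 21.16° = 0.005° × 111200 × cos 21.16° ≈ 556 × 0.9326 = 518.51 m.
Error at 57.06° = 0.005° × 111200 × cos 57.06° ≈ 556 × 0.5438 = 302.33 m.
So the lower-latitude error exceeds the higher by 518.51 − 302.33 = 216.18 m.

216 metres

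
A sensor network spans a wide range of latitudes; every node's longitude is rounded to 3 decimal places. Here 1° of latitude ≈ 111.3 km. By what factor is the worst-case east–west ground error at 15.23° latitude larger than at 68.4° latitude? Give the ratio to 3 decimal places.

2.621

Rounding to 3 decimal places leaves the longitude within ±0.0005° of the true value.
At 15.23°: 0.0005° × 111300 × cos 15.23° = 0.0005 × 111300 × 0.9649 ≈ 53.696 m.
Error at 68.4° = 0.0005° × 111300 × cos 68.4° ≈ 55.65 × 0.3681 = 20.486 m.
The ratio reduces to cos 15.23° / cos 68.4° = 0.9649/0.3681 ≈ 2.6211.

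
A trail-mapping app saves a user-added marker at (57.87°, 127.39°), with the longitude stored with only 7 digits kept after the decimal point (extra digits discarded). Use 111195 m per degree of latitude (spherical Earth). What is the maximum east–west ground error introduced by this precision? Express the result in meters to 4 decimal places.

Truncating at 7 decimal places can drop up to a full unit in the last place, so the longitude may be off by as much as 1e-07°.
At latitude 57.87° a degree of longitude spans 111195 m × cos 57.87° = 111195 × 0.5318 ≈ 59138.2 m.
So at most 1e-07° × 59138.2 ≈ 0.00591382 m east–west.

0.0059 meters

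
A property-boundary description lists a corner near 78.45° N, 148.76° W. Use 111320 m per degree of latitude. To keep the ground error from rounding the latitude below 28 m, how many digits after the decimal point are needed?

One degree of latitude covers 111320 m.
Rounding to N decimal places gives at most 0.5 × 10⁻ᴺ degrees of error, i.e. 0.5 × 10⁻ᴺ × 111320 m.
Setting 55660 × 10⁻ᴺ ≤ 28 gives 10ᴺ ≥ 1988, i.e. N ≥ 3.30.
So 4 decimal places suffice (5.57 m); 3 would allow up to 55.7 m.

4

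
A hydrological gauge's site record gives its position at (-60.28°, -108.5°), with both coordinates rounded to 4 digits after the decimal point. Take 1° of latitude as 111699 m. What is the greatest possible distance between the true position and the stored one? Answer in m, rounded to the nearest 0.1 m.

Rounding to 4 decimal places leaves each coordinate within ±5e-05° of the true value.
Latitude error → 5e-05 × 111699 = 5.58495 m along the meridian.
East–west component at 60.28°: 5e-05° × 111699 × cos 60.28° ≈ 5e-05 × 55376.1 ≈ 2.76881 m.
The two errors are perpendicular, so the maximum displacement is √(5.58495² + 2.76881²) ≈ 6.23361 m.

6.2 m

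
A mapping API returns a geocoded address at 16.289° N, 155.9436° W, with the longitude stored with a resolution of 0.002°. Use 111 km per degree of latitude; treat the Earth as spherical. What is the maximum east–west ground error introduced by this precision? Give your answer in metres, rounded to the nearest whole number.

With a 0.002° grid the true value lies within half a step, ±0.002°/2 = ±0.001°, of the stored one.
Parallels shrink by cos φ, so at 16.289° a degree of longitude is 111000 × 0.9599 ≈ 106544 m.
Maximum E–W displacement: 0.001 × 106544 = 106.544 m.

107 metres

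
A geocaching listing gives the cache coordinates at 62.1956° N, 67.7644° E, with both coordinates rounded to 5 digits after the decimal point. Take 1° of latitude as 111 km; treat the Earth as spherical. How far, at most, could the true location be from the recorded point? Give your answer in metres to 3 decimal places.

0.612 metres

Rounding to 5 decimal places leaves each coordinate within ±5e-06° of the true value.
Latitude error → 5e-06 × 111000 = 0.555 m along the meridian.
E–W at 62.1956°: 5e-06° × 111000 × cos 62.1956° = 5e-06 × 111000 × 0.4665 ≈ 0.258882 m.
Combining orthogonally: (0.555² + 0.258882²)^½ ≈ 0.612409 m.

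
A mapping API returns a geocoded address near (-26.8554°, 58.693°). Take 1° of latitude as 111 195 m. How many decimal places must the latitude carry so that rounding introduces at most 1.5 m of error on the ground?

5 decimal places

One degree of latitude covers 111195 m.
With N decimal places the half-ulp bound is 0.5·10⁻ᴺ°, or 0.5·10⁻ᴺ × 111195 m on the ground.
Setting 55597.5 × 10⁻ᴺ ≤ 1.5 gives 10ᴺ ≥ 3.706e+04, i.e. N ≥ 4.57.
So 5 decimal places suffice (0.556 m); 4 would allow up to 5.56 m.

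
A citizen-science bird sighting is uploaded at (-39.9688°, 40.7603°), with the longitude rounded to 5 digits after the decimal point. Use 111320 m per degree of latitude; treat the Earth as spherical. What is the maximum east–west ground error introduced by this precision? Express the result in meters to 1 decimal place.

0.4 meters

Rounding to 5 decimal places leaves the longitude within ±5e-06° of the true value.
At latitude 39.9688° a degree of longitude spans 111320 m × cos 39.9688° = 111320 × 0.7664 ≈ 85315 m.
East–west error: 5e-06° × 85315 m/° ≈ 0.426575 m.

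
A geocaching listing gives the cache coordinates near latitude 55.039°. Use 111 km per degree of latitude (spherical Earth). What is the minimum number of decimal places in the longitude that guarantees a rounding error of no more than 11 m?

At 55.039° one degree of longitude covers 111000 × cos 55.039° ≈ 111000 × 0.5730 ≈ 63605.1 m.
With N decimal places the half-ulp bound is 0.5·10⁻ᴺ°, or 0.5·10⁻ᴺ × 63605.1 m on the ground.
Need 0.5 × 63605.1 × 10⁻ᴺ ≤ 11 → 10⁻ᴺ ≤ 3.459e-04, so N ≥ 3.46.
N = 3 would give 31.8 m (too coarse); N = 4 gives 3.18 m ≤ 11 m.

4 decimal places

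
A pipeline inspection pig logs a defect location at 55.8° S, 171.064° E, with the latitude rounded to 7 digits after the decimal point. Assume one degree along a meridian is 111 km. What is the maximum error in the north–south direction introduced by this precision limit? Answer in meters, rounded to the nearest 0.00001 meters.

0.00555 meters

Rounding to 7 decimal places leaves the latitude within ±5e-08° of the true value.
So the N–S error is at most 5e-08 × 111000 = 0.00555 m.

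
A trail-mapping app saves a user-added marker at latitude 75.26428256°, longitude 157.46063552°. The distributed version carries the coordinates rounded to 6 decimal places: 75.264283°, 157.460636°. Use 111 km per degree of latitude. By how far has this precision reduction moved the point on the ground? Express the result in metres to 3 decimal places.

Δlat = 75.26428256 − 75.264283 = -0.00000044°; Δlon = 157.46063552 − 157.460636 = -0.00000048°.
N–S: -0.00000044° × 111000 m/° = -0.04884 m.
E–W at 75.2643°: -0.00000048° × 111000 × cos 75.2643° = -0.00000048 × 111000 × 0.2544 ≈ -0.0135523 m.
Distance: √(0.04884² + 0.0135523²) ≈ 0.0506854 m.

0.051 metres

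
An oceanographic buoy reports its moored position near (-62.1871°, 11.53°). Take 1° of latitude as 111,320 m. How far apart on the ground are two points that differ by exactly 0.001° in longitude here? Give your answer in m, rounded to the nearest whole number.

One degree of longitude here spans 111320 × cos 62.1871° = 111320 × 0.4666 ≈ 51940.3 m; 0.001° of that is 51.9403 m.

52 m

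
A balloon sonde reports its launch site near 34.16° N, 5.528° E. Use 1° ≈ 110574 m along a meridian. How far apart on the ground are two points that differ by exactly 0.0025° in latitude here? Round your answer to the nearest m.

276 m

Along a meridian 0.0025° is 0.0025 × 110574 = 276.435 m.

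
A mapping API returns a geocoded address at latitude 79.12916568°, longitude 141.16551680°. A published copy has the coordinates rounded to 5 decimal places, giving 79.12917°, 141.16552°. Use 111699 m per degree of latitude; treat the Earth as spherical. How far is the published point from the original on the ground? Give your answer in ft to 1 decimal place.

The latitude changed by -0.00000432° and the longitude by -0.00000320°.
N–S: -0.00000432° × 111699 m/° = -0.48254 m.
E–W at 79.1292°: -0.00000320° × 111699 × cos 79.1292° = -0.00000320 × 111699 × 0.1886 ≈ -0.067411 m.
Combined displacement = (0.48254² + 0.067411²)^½ ≈ 0.487226 m.
In feet: 0.487226 m ÷ 0.3048 ≈ 1.5985 ft.

1.6 ft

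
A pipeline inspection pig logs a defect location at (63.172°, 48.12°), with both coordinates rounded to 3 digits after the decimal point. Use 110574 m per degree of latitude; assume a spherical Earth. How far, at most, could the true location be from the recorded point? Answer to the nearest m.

61 m

Rounding to 3 decimal places leaves each coordinate within ±0.0005° of the true value.
North–south component: 0.0005° × 110574 = 55.287 m.
Longitude error → 0.0005 × 110574 × cos 63.172° = 0.0005 × 110574 × 0.4513 ≈ 24.9518 m.
The two errors are perpendicular, so the maximum displacement is √(55.287² + 24.9518²) ≈ 60.6568 m.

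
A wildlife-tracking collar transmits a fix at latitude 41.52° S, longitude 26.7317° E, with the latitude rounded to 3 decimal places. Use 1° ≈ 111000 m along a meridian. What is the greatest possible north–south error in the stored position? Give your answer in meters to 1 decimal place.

55.5 meters

Rounding to 3 decimal places leaves the latitude within ±0.0005° of the true value.
So the N–S error is at most 0.0005 × 111000 = 55.5 m.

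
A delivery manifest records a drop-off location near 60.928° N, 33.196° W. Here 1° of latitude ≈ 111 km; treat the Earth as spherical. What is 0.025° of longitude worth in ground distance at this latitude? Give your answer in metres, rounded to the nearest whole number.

1348 metres

One degree of longitude here spans 111000 × cos 60.928° = 111000 × 0.4859 ≈ 53935.8 m; 0.025° of that is 1348.4 m.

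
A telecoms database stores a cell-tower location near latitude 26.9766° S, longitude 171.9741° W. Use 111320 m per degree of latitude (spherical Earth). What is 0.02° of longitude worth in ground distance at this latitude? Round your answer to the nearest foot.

6510 feet

0.02° of longitude at 26.9766° is 0.02 × 111320 × cos 26.9766° ≈ 0.02 × 99207.5 = 1984.15 m.
Converting: 1984.15 m × 3.2808 ft/m ≈ 6509.7 ft.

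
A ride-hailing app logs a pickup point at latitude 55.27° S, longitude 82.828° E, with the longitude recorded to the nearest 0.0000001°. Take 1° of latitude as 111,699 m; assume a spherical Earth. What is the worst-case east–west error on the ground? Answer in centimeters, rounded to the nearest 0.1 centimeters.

Rounding to 7 decimal places leaves the longitude within ±5e-08° of the true value.
One degree of longitude at 55.27° is 111699 × cos 55.27° ≈ 111699 × 0.5697 = 63636 m.
Maximum E–W displacement: 5e-08 × 63636 = 0.0031818 m.
That is 0.0031818 m = 0.31818 cm.

0.3 centimeters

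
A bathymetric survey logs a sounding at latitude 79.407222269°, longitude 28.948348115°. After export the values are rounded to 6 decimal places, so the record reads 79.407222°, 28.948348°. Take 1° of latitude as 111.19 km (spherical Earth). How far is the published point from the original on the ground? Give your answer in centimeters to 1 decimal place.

3.0 centimeters

Δlat = 79.407222269 − 79.407222 = +0.000000269°; Δlon = 28.948348115 − 28.948348 = +0.000000115°.
N–S: 0.000000269° × 111190 m/° = 0.0299101 m.
E–W at 79.4072°: 0.000000115° × 111190 × cos 79.4072° = 0.000000115 × 111190 × 0.1838 ≈ 0.00235057 m.
Combined displacement = (0.0299101² + 0.00235057²)^½ ≈ 0.0300023 m.
That is 0.0300023 m = 3.0002 cm.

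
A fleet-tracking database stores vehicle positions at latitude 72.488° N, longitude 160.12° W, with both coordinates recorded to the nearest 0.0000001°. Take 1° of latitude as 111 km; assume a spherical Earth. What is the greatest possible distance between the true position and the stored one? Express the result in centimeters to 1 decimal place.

Rounding to 7 decimal places leaves each coordinate within ±5e-08° of the true value.
N–S: 5e-08° × 111000 m/° = 0.00555 m.
Longitude error → 5e-08 × 111000 × cos 72.488° = 5e-08 × 111000 × 0.3009 ≈ 0.00167003 m.
The two errors are perpendicular, so the maximum displacement is √(0.00555² + 0.00167003²) ≈ 0.00579582 m.
That is 0.00579582 m = 0.57958 cm.

0.6 centimeters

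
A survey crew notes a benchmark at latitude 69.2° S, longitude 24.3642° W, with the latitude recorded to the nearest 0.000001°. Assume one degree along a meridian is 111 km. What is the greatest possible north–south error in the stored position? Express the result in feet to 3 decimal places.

Rounding to 6 decimal places leaves the latitude within ±5e-07° of the true value.
So the N–S error is at most 5e-07 × 111000 = 0.0555 m.
In feet: 0.0555 m ÷ 0.3048 ≈ 0.18209 ft.

0.182 feet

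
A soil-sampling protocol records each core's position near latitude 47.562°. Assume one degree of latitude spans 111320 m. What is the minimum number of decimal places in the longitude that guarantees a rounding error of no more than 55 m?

3 decimal places

At 47.562° one degree of longitude covers 111320 × cos 47.562° ≈ 111320 × 0.6748 ≈ 75117.8 m.
With N decimal places the half-ulp bound is 0.5·10⁻ᴺ°, or 0.5·10⁻ᴺ × 75117.8 m on the ground.
Setting 37558.9 × 10⁻ᴺ ≤ 55 gives 10ᴺ ≥ 682.9, i.e. N ≥ 2.83.
So 3 decimal places suffice (37.6 m); 2 would allow up to 376 m.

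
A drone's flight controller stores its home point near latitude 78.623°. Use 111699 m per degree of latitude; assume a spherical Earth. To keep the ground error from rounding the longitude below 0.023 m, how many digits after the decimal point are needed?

6

At 78.623° one degree of longitude covers 111699 × cos 78.623° ≈ 111699 × 0.1973 ≈ 22034.2 m.
With N decimal places the half-ulp bound is 0.5·10⁻ᴺ°, or 0.5·10⁻ᴺ × 22034.2 m on the ground.
Need 0.5 × 22034.2 × 10⁻ᴺ ≤ 0.023 → 10⁻ᴺ ≤ 2.088e-06, so N ≥ 5.68.
At 5 places the error can reach 0.11 m, but 6 places keeps it to 0.011 m.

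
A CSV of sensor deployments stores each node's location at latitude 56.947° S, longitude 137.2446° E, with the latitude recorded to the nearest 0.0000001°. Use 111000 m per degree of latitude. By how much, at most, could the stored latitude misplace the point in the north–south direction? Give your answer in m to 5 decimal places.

Rounding to 7 decimal places leaves the latitude within ±5e-08° of the true value.
Along the meridian that is 5e-08° × 111000 m/° = 0.00555 m.

0.00555 m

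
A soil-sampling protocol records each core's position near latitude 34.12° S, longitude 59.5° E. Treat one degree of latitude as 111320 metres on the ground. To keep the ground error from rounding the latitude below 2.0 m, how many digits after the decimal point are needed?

One degree of latitude covers 111320 m.
N decimal places → at most half a unit in the last place, 0.5 × 10⁻ᴺ° = 111320/2 × 10⁻ᴺ m.
Need 0.5 × 111320 × 10⁻ᴺ ≤ 2.0 → 10⁻ᴺ ≤ 3.593e-05, so N ≥ 4.44.
So 5 decimal places suffice (0.557 m); 4 would allow up to 5.57 m.

5 decimal places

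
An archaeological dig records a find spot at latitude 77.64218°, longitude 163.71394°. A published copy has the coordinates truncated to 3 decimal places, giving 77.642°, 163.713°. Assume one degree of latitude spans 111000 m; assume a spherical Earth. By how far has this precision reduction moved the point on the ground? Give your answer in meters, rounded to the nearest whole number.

30 meters

Δlat = 77.64218 − 77.642 = +0.00018°; Δlon = 163.71394 − 163.713 = +0.00094°.
N–S: 0.00018° × 111000 m/° = 19.98 m.
E–W at 77.642°: 0.00094° × 111000 × cos 77.642° = 0.00094 × 111000 × 0.2140 ≈ 22.3308 m.
Distance: √(19.98² + 22.3308²) ≈ 29.9644 m.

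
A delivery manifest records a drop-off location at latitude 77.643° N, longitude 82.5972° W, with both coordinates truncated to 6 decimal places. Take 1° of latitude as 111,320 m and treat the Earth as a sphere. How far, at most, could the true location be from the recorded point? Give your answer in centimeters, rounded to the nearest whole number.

Truncating at 6 decimal places can drop up to a full unit in the last place, so each coordinate may be off by as much as 1e-06°.
Latitude error → 1e-06 × 111320 = 0.11132 m along the meridian.
E–W at 77.643°: 1e-06° × 111320 × cos 77.643° = 1e-06 × 111320 × 0.2140 ≈ 0.0238227 m.
The two errors are perpendicular, so the maximum displacement is √(0.11132² + 0.0238227²) ≈ 0.113841 m.
That is 0.113841 m = 11.384 cm.

11 centimeters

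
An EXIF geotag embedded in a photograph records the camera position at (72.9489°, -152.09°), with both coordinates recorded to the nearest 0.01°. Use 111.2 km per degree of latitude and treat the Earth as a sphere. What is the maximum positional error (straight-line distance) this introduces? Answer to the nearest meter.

579 meters

Rounding to 2 decimal places leaves each coordinate within ±0.005° of the true value.
N–S: 0.005° × 111200 m/° = 556 m.
E–W at 72.9489°: 0.005° × 111200 × cos 72.9489° = 0.005 × 111200 × 0.2932 ≈ 163.033 m.
Combining orthogonally: (556² + 163.033²)^½ ≈ 579.41 m.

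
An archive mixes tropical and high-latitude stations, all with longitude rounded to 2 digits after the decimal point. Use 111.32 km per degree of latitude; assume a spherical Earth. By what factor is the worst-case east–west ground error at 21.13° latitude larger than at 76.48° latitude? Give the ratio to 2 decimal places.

3.99

Rounding to 2 decimal places leaves the longitude within ±0.005° of the true value.
Error at 21.13° = 0.005° × 111320 × cos 21.13° ≈ 556.6 × 0.9328 = 519.18 m.
Error at 76.48° = 0.005° × 111320 × cos 76.48° ≈ 556.6 × 0.2338 = 130.12 m.
The ratio reduces to cos 21.13° / cos 76.48° = 0.9328/0.2338 ≈ 3.9898.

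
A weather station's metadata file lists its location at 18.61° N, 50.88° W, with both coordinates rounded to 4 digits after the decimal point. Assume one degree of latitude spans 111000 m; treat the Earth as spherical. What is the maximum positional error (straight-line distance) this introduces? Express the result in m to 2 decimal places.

7.65 m

Rounding to 4 decimal places leaves each coordinate within ±5e-05° of the true value.
North–south component: 5e-05° × 111000 = 5.55 m.
East–west component at 18.61°: 5e-05° × 111000 × cos 18.61° ≈ 5e-05 × 105196 ≈ 5.25981 m.
The two errors are perpendicular, so the maximum displacement is √(5.55² + 5.25981²) ≈ 7.64644 m.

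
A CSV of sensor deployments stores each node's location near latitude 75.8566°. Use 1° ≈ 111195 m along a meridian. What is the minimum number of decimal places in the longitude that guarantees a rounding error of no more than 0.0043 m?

7 decimal places

At 75.8566° one degree of longitude covers 111195 × cos 75.8566° ≈ 111195 × 0.2443 ≈ 27170.5 m.
N decimal places → at most half a unit in the last place, 0.5 × 10⁻ᴺ° = 27170.5/2 × 10⁻ᴺ m.
Need 0.5 × 27170.5 × 10⁻ᴺ ≤ 0.0043 → 10⁻ᴺ ≤ 3.165e-07, so N ≥ 6.50.
At 6 places the error can reach 0.0136 m, but 7 places keeps it to 0.00136 m.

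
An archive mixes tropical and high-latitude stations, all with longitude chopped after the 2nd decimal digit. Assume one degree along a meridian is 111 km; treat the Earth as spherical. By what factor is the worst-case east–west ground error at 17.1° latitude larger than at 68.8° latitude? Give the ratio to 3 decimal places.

Truncating at 2 decimal places can drop up to a full unit in the last place, so the longitude may be off by as much as 0.01°.
At 17.1°: 0.01° × 111000 × cos 17.1° = 0.01 × 111000 × 0.9558 ≈ 1060.9 m.
At 68.8°: 0.01° × 111000 × cos 68.8° = 0.01 × 111000 × 0.3616 ≈ 401.4 m.
The ratio reduces to cos 17.1° / cos 68.8° = 0.9558/0.3616 ≈ 2.6431.

2.643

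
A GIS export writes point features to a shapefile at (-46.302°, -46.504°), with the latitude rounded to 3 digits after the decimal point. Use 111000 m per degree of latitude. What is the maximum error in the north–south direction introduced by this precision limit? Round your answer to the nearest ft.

182 ft

Rounding to 3 decimal places leaves the latitude within ±0.0005° of the true value.
Along the meridian that is 0.0005° × 111000 m/° = 55.5 m.
Converting: 55.5 m × 3.2808 ft/m ≈ 182.09 ft.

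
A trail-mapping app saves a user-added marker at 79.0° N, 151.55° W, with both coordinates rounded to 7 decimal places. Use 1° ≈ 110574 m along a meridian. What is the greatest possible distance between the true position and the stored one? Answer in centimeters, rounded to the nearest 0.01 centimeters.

0.56 centimeters

Rounding to 7 decimal places leaves each coordinate within ±5e-08° of the true value.
N–S: 5e-08° × 110574 m/° = 0.0055287 m.
E–W at 79°: 5e-08° × 110574 × cos 79° = 5e-08 × 110574 × 0.1908 ≈ 0.00105493 m.
Worst case both components are at the extreme and orthogonal: √(0.0055287² + 0.00105493²) ≈ 0.00562844 m.
That is 0.00562844 m = 0.56284 cm.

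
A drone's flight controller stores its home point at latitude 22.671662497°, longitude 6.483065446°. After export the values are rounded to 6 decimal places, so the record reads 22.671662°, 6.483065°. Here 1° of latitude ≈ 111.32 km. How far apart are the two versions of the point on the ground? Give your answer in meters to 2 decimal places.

The latitude changed by +0.000000497° and the longitude by +0.000000446°.
N–S: 0.000000497° × 111320 m/° = 0.055326 m.
E–W at 22.6717°: 0.000000446° × 111320 × cos 22.6717° = 0.000000446 × 111320 × 0.9227 ≈ 0.0458123 m.
Distance: √(0.055326² + 0.0458123²) ≈ 0.0718313 m.

0.07 meters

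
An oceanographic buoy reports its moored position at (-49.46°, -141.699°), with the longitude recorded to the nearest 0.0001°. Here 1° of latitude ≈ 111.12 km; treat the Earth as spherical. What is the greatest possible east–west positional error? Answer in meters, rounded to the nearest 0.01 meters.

Rounding to 4 decimal places leaves the longitude within ±5e-05° of the true value.
Parallels shrink by cos φ, so at 49.46° a degree of longitude is 111120 × 0.6500 ≈ 72225.6 m.
Maximum E–W displacement: 5e-05 × 72225.6 = 3.61128 m.

3.61 meters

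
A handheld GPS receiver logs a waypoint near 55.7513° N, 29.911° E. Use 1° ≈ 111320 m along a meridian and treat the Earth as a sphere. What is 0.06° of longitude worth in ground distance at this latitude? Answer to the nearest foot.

12333 feet

At 55.7513° a degree of longitude is 111320 × cos 55.7513° ≈ 62649.4 m, so 0.06° corresponds to 3758.96 m.
In feet: 3758.96 m ÷ 0.3048 ≈ 12333 ft.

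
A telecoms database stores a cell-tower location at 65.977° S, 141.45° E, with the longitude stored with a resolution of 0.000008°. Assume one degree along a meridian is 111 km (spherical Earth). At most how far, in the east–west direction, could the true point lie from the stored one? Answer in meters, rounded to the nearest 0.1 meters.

With a 0.000008° grid the true value lies within half a step, ±0.000008°/2 = ±4e-06°, of the stored one.
Parallels shrink by cos φ, so at 65.977° a degree of longitude is 111000 × 0.4071 ≈ 45188.5 m.
So at most 4e-06° × 45188.5 ≈ 0.180754 m east–west.

0.2 meters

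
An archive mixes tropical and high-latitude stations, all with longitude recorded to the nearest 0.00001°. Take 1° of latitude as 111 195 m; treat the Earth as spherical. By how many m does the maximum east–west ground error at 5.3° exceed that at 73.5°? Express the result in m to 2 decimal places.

Rounding to 5 decimal places leaves the longitude within ±5e-06° of the true value.
Error at 5.3° = 5e-06° × 111195 × cos 5.3° ≈ 0.55597 × 0.9957 = 0.5536 m.
At 73.5°: 5e-06° × 111195 × cos 73.5° = 5e-06 × 111195 × 0.2840 ≈ 0.15791 m.
So the lower-latitude error exceeds the higher by 0.5536 − 0.15791 = 0.39569 m.

0.40 m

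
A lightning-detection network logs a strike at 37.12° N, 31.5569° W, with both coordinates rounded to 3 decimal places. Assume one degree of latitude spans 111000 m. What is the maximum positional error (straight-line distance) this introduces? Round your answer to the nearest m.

71 m

Rounding to 3 decimal places leaves each coordinate within ±0.0005° of the true value.
North–south component: 0.0005° × 111000 = 55.5 m.
Longitude error → 0.0005 × 111000 × cos 37.12° = 0.0005 × 111000 × 0.7974 ≈ 44.2542 m.
The two errors are perpendicular, so the maximum displacement is √(55.5² + 44.2542²) ≈ 70.9837 m.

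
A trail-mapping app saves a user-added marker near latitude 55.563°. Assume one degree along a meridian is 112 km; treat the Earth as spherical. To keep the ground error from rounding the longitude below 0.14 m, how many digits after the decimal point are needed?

At 55.563° one degree of longitude covers 112000 × cos 55.563° ≈ 112000 × 0.5655 ≈ 63336 m.
With N decimal places the half-ulp bound is 0.5·10⁻ᴺ°, or 0.5·10⁻ᴺ × 63336 m on the ground.
Need 0.5 × 63336 × 10⁻ᴺ ≤ 0.14 → 10⁻ᴺ ≤ 4.421e-06, so N ≥ 5.35.
N = 5 would give 0.317 m (too coarse); N = 6 gives 0.0317 m ≤ 0.14 m.

6 decimal places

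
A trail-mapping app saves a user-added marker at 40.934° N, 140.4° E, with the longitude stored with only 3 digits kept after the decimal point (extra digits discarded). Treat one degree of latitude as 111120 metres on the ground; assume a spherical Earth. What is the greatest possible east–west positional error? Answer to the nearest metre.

Truncating at 3 decimal places can drop up to a full unit in the last place, so the longitude may be off by as much as 0.001°.
Parallels shrink by cos φ, so at 40.934° a degree of longitude is 111120 × 0.7555 ≈ 83947.2 m.
East–west error: 0.001° × 83947.2 m/° ≈ 83.9472 m.

84 metres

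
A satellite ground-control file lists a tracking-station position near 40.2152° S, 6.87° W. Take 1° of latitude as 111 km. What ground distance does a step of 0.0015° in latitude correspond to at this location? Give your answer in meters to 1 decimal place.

166.5 meters

0.0015° × 111000 m/° = 166.5 m.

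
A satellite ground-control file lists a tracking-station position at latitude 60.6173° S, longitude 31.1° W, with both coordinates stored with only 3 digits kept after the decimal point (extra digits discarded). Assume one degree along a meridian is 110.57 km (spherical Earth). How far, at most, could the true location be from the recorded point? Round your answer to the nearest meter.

Truncating at 3 decimal places can drop up to a full unit in the last place, so each coordinate may be off by as much as 0.001°.
North–south component: 0.001° × 110570 = 110.57 m.
East–west component at 60.6173°: 0.001° × 110570 × cos 60.6173° ≈ 0.001 × 54250.1 ≈ 54.2501 m.
Worst case both components are at the extreme and orthogonal: √(110.57² + 54.2501²) ≈ 123.162 m.

123 meters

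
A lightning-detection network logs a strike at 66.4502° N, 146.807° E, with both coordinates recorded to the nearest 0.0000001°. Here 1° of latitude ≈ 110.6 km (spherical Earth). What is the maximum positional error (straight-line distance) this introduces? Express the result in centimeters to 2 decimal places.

Rounding to 7 decimal places leaves each coordinate within ±5e-08° of the true value.
Latitude error → 5e-08 × 110600 = 0.00553 m along the meridian.
E–W at 66.4502°: 5e-08° × 110600 × cos 66.4502° = 5e-08 × 110600 × 0.3995 ≈ 0.00220949 m.
Worst case both components are at the extreme and orthogonal: √(0.00553² + 0.00220949²) ≈ 0.00595506 m.
That is 0.00595506 m = 0.59551 cm.

0.60 centimeters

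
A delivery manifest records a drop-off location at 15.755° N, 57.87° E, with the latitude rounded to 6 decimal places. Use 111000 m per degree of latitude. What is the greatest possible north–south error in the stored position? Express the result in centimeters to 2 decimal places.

5.55 centimeters

Rounding to 6 decimal places leaves the latitude within ±5e-07° of the true value.
So the N–S error is at most 5e-07 × 111000 = 0.0555 m.
That is 0.0555 m = 5.55 cm.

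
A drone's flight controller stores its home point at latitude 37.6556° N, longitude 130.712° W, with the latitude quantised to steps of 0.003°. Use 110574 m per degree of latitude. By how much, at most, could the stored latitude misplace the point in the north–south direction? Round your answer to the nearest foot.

544 feet

With a 0.003° grid the true value lies within half a step, ±0.003°/2 = ±0.0015°, of the stored one.
Along the meridian that is 0.0015° × 110574 m/° = 165.861 m.
Converting: 165.861 m × 3.2808 ft/m ≈ 544.16 ft.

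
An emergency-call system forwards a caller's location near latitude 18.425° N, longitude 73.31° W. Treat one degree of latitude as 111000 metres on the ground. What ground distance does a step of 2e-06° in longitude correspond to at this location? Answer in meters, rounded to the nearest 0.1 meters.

0.2 meters

2e-06° of longitude at 18.425° is 2e-06 × 111000 × cos 18.425° ≈ 2e-06 × 105310 = 0.21062 m.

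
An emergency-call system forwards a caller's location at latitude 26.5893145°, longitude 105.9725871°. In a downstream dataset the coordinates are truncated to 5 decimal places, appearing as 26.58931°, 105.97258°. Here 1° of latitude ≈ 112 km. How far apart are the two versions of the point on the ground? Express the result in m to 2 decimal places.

0.87 m

The latitude changed by +0.0000045° and the longitude by +0.0000071°.
N–S: 0.0000045° × 112000 m/° = 0.504 m.
East–west at this latitude: 0.0000071° × 112000 × cos 26.5893° ≈ 0.0000071 × 100155 = 0.711098 m.
Combined displacement = (0.504² + 0.711098²)^½ ≈ 0.871594 m.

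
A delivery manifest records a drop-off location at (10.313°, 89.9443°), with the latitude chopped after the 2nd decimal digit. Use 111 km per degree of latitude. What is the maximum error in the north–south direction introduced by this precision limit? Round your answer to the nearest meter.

Truncating at 2 decimal places can drop up to a full unit in the last place, so the latitude may be off by as much as 0.01°.
Along the meridian that is 0.01° × 111000 m/° = 1110 m.

1110 meters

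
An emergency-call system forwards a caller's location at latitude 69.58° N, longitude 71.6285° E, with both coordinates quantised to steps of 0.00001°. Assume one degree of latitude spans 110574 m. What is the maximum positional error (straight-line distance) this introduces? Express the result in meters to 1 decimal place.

With a 0.00001° grid the true value lies within half a step, ±0.00001°/2 = ±5e-06°, of the stored one.
N–S: 5e-06° × 110574 m/° = 0.55287 m.
Longitude error → 5e-06 × 110574 × cos 69.58° = 5e-06 × 110574 × 0.3489 ≈ 0.192896 m.
Combining orthogonally: (0.55287² + 0.192896²)^½ ≈ 0.585554 m.

0.6 meters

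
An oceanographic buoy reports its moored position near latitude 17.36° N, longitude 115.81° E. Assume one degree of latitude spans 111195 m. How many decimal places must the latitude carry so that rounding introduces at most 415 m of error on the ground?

3

One degree of latitude covers 111195 m.
With N decimal places the half-ulp bound is 0.5·10⁻ᴺ°, or 0.5·10⁻ᴺ × 111195 m on the ground.
Need 0.5 × 111195 × 10⁻ᴺ ≤ 415 → 10⁻ᴺ ≤ 7.464e-03, so N ≥ 2.13.
At 2 places the error can reach 556 m, but 3 places keeps it to 55.6 m.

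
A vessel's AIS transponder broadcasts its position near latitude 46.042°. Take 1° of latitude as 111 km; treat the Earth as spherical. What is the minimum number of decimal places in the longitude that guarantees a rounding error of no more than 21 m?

At 46.042° one degree of longitude covers 111000 × cos 46.042° ≈ 111000 × 0.6941 ≈ 77048.5 m.
N decimal places → at most half a unit in the last place, 0.5 × 10⁻ᴺ° = 77048.5/2 × 10⁻ᴺ m.
Setting 38524.3 × 10⁻ᴺ ≤ 21 gives 10ᴺ ≥ 1834, i.e. N ≥ 3.26.
At 3 places the error can reach 38.5 m, but 4 places keeps it to 3.85 m.

4 decimal places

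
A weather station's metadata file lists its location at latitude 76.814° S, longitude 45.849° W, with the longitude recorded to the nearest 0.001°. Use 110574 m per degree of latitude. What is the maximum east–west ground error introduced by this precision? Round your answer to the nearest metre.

Rounding to 3 decimal places leaves the longitude within ±0.0005° of the true value.
Parallels shrink by cos φ, so at 76.814° a degree of longitude is 110574 × 0.2281 ≈ 25223.4 m.
So at most 0.0005° × 25223.4 ≈ 12.6117 m east–west.

13 metres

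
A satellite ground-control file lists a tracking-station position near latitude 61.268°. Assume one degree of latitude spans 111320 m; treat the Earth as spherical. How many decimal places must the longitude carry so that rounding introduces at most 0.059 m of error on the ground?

At 61.268° one degree of longitude covers 111320 × cos 61.268° ≈ 111320 × 0.4807 ≈ 53513 m.
N decimal places → at most half a unit in the last place, 0.5 × 10⁻ᴺ° = 53513/2 × 10⁻ᴺ m.
Setting 26756.5 × 10⁻ᴺ ≤ 0.059 gives 10ᴺ ≥ 4.535e+05, i.e. N ≥ 5.66.
So 6 decimal places suffice (0.0268 m); 5 would allow up to 0.268 m.

6 decimal places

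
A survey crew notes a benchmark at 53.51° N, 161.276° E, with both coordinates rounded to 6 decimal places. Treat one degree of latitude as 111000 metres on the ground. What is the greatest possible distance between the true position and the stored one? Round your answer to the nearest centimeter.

Rounding to 6 decimal places leaves each coordinate within ±5e-07° of the true value.
North–south component: 5e-07° × 111000 = 0.0555 m.
East–west component at 53.51°: 5e-07° × 111000 × cos 53.51° ≈ 5e-07 × 66009.8 ≈ 0.0330049 m.
Combining orthogonally: (0.0555² + 0.0330049²)^½ ≈ 0.0645722 m.
That is 0.0645722 m = 6.4572 cm.

6 centimeters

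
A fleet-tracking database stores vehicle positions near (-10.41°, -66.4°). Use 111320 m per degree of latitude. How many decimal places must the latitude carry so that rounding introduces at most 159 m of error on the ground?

3 decimal places

One degree of latitude covers 111320 m.
With N decimal places the half-ulp bound is 0.5·10⁻ᴺ°, or 0.5·10⁻ᴺ × 111320 m on the ground.
Need 0.5 × 111320 × 10⁻ᴺ ≤ 159 → 10⁻ᴺ ≤ 2.857e-03, so N ≥ 2.54.
N = 2 would give 557 m (too coarse); N = 3 gives 55.7 m ≤ 159 m.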